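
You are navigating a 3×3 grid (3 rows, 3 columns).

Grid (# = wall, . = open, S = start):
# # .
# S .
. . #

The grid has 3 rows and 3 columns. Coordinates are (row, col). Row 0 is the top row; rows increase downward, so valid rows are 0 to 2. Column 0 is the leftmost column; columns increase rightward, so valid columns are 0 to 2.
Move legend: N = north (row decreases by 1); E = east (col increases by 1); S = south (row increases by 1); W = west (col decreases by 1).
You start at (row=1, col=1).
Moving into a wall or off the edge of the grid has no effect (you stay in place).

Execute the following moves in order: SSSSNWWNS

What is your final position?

Answer: Final position: (row=2, col=1)

Derivation:
Start: (row=1, col=1)
  S (south): (row=1, col=1) -> (row=2, col=1)
  [×3]S (south): blocked, stay at (row=2, col=1)
  N (north): (row=2, col=1) -> (row=1, col=1)
  W (west): blocked, stay at (row=1, col=1)
  W (west): blocked, stay at (row=1, col=1)
  N (north): blocked, stay at (row=1, col=1)
  S (south): (row=1, col=1) -> (row=2, col=1)
Final: (row=2, col=1)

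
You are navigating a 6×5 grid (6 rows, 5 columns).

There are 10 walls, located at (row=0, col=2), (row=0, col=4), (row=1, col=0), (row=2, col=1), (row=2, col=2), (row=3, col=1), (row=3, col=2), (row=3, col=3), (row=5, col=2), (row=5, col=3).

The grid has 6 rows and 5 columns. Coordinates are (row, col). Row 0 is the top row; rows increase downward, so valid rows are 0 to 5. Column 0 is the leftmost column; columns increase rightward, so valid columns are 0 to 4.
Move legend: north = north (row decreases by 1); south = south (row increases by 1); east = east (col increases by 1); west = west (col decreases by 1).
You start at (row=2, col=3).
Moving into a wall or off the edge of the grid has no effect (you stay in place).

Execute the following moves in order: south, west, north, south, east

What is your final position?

Start: (row=2, col=3)
  south (south): blocked, stay at (row=2, col=3)
  west (west): blocked, stay at (row=2, col=3)
  north (north): (row=2, col=3) -> (row=1, col=3)
  south (south): (row=1, col=3) -> (row=2, col=3)
  east (east): (row=2, col=3) -> (row=2, col=4)
Final: (row=2, col=4)

Answer: Final position: (row=2, col=4)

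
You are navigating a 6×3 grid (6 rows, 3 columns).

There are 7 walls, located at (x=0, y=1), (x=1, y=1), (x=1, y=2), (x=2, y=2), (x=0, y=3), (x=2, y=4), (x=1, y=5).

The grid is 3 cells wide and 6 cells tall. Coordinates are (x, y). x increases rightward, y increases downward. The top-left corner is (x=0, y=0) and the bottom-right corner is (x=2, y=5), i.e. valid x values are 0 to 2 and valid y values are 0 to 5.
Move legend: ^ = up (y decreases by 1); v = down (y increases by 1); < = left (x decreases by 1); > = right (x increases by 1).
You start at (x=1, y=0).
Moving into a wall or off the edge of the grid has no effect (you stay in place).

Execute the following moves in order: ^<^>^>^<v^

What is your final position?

Answer: Final position: (x=1, y=0)

Derivation:
Start: (x=1, y=0)
  ^ (up): blocked, stay at (x=1, y=0)
  < (left): (x=1, y=0) -> (x=0, y=0)
  ^ (up): blocked, stay at (x=0, y=0)
  > (right): (x=0, y=0) -> (x=1, y=0)
  ^ (up): blocked, stay at (x=1, y=0)
  > (right): (x=1, y=0) -> (x=2, y=0)
  ^ (up): blocked, stay at (x=2, y=0)
  < (left): (x=2, y=0) -> (x=1, y=0)
  v (down): blocked, stay at (x=1, y=0)
  ^ (up): blocked, stay at (x=1, y=0)
Final: (x=1, y=0)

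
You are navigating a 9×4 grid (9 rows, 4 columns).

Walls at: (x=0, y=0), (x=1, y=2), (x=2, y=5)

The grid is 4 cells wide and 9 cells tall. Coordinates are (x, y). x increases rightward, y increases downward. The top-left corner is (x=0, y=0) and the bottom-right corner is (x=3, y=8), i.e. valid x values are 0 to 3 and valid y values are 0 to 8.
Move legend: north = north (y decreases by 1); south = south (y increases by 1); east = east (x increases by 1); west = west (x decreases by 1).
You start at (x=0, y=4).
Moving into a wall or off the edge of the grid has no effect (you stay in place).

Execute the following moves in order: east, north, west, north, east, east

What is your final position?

Answer: Final position: (x=0, y=2)

Derivation:
Start: (x=0, y=4)
  east (east): (x=0, y=4) -> (x=1, y=4)
  north (north): (x=1, y=4) -> (x=1, y=3)
  west (west): (x=1, y=3) -> (x=0, y=3)
  north (north): (x=0, y=3) -> (x=0, y=2)
  east (east): blocked, stay at (x=0, y=2)
  east (east): blocked, stay at (x=0, y=2)
Final: (x=0, y=2)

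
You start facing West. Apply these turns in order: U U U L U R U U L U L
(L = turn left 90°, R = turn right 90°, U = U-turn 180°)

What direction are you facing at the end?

Answer: Final heading: West

Derivation:
Start: West
  U (U-turn (180°)) -> East
  U (U-turn (180°)) -> West
  U (U-turn (180°)) -> East
  L (left (90° counter-clockwise)) -> North
  U (U-turn (180°)) -> South
  R (right (90° clockwise)) -> West
  U (U-turn (180°)) -> East
  U (U-turn (180°)) -> West
  L (left (90° counter-clockwise)) -> South
  U (U-turn (180°)) -> North
  L (left (90° counter-clockwise)) -> West
Final: West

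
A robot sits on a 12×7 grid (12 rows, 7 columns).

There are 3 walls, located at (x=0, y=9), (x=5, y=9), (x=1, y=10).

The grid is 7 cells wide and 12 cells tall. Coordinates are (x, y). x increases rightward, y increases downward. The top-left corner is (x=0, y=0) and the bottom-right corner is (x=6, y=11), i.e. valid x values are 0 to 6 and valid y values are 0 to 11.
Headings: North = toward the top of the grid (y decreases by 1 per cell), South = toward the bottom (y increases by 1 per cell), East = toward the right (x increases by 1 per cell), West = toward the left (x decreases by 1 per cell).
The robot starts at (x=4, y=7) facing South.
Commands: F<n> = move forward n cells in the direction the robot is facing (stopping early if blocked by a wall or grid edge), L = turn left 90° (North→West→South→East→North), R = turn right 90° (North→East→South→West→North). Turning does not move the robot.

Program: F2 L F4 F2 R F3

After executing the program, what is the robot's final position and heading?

Answer: Final position: (x=4, y=11), facing South

Derivation:
Start: (x=4, y=7), facing South
  F2: move forward 2, now at (x=4, y=9)
  L: turn left, now facing East
  F4: move forward 0/4 (blocked), now at (x=4, y=9)
  F2: move forward 0/2 (blocked), now at (x=4, y=9)
  R: turn right, now facing South
  F3: move forward 2/3 (blocked), now at (x=4, y=11)
Final: (x=4, y=11), facing South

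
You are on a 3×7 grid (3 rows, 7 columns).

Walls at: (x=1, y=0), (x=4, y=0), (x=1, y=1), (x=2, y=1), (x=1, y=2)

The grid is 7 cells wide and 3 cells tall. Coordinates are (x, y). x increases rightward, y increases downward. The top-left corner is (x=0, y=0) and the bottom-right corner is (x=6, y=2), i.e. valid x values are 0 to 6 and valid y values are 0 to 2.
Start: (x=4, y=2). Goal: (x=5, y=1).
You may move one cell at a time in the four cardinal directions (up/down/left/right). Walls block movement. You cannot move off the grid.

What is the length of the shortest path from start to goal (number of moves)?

BFS from (x=4, y=2) until reaching (x=5, y=1):
  Distance 0: (x=4, y=2)
  Distance 1: (x=4, y=1), (x=3, y=2), (x=5, y=2)
  Distance 2: (x=3, y=1), (x=5, y=1), (x=2, y=2), (x=6, y=2)  <- goal reached here
One shortest path (2 moves): (x=4, y=2) -> (x=5, y=2) -> (x=5, y=1)

Answer: Shortest path length: 2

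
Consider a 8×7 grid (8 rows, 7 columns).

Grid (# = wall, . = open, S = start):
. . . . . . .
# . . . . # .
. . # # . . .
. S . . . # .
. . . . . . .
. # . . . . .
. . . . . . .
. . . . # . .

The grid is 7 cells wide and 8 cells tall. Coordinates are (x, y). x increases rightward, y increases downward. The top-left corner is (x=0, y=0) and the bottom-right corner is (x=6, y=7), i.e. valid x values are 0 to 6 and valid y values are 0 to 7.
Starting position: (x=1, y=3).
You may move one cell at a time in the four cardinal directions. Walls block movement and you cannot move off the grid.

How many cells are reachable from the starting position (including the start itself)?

Answer: Reachable cells: 49

Derivation:
BFS flood-fill from (x=1, y=3):
  Distance 0: (x=1, y=3)
  Distance 1: (x=1, y=2), (x=0, y=3), (x=2, y=3), (x=1, y=4)
  Distance 2: (x=1, y=1), (x=0, y=2), (x=3, y=3), (x=0, y=4), (x=2, y=4)
  Distance 3: (x=1, y=0), (x=2, y=1), (x=4, y=3), (x=3, y=4), (x=0, y=5), (x=2, y=5)
  Distance 4: (x=0, y=0), (x=2, y=0), (x=3, y=1), (x=4, y=2), (x=4, y=4), (x=3, y=5), (x=0, y=6), (x=2, y=6)
  Distance 5: (x=3, y=0), (x=4, y=1), (x=5, y=2), (x=5, y=4), (x=4, y=5), (x=1, y=6), (x=3, y=6), (x=0, y=7), (x=2, y=7)
  Distance 6: (x=4, y=0), (x=6, y=2), (x=6, y=4), (x=5, y=5), (x=4, y=6), (x=1, y=7), (x=3, y=7)
  Distance 7: (x=5, y=0), (x=6, y=1), (x=6, y=3), (x=6, y=5), (x=5, y=6)
  Distance 8: (x=6, y=0), (x=6, y=6), (x=5, y=7)
  Distance 9: (x=6, y=7)
Total reachable: 49 (grid has 49 open cells total)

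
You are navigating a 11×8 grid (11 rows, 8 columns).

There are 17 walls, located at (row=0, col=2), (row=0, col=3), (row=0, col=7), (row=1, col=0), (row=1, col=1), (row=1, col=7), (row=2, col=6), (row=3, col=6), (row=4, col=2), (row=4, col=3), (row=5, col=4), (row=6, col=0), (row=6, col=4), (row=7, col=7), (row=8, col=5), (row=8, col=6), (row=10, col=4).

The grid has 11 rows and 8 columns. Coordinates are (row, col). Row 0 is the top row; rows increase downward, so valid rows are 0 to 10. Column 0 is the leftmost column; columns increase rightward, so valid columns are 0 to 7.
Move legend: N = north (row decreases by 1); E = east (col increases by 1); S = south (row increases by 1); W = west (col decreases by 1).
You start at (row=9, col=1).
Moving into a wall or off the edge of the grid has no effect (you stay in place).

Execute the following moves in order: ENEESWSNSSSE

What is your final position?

Start: (row=9, col=1)
  E (east): (row=9, col=1) -> (row=9, col=2)
  N (north): (row=9, col=2) -> (row=8, col=2)
  E (east): (row=8, col=2) -> (row=8, col=3)
  E (east): (row=8, col=3) -> (row=8, col=4)
  S (south): (row=8, col=4) -> (row=9, col=4)
  W (west): (row=9, col=4) -> (row=9, col=3)
  S (south): (row=9, col=3) -> (row=10, col=3)
  N (north): (row=10, col=3) -> (row=9, col=3)
  S (south): (row=9, col=3) -> (row=10, col=3)
  S (south): blocked, stay at (row=10, col=3)
  S (south): blocked, stay at (row=10, col=3)
  E (east): blocked, stay at (row=10, col=3)
Final: (row=10, col=3)

Answer: Final position: (row=10, col=3)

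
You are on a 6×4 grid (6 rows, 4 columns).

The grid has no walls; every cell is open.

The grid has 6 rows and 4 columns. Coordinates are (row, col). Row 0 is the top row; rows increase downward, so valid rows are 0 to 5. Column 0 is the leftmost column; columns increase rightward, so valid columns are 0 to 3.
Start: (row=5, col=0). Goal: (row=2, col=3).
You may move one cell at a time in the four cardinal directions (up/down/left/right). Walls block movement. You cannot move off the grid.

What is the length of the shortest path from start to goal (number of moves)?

BFS from (row=5, col=0) until reaching (row=2, col=3):
  Distance 0: (row=5, col=0)
  Distance 1: (row=4, col=0), (row=5, col=1)
  Distance 2: (row=3, col=0), (row=4, col=1), (row=5, col=2)
  Distance 3: (row=2, col=0), (row=3, col=1), (row=4, col=2), (row=5, col=3)
  Distance 4: (row=1, col=0), (row=2, col=1), (row=3, col=2), (row=4, col=3)
  Distance 5: (row=0, col=0), (row=1, col=1), (row=2, col=2), (row=3, col=3)
  Distance 6: (row=0, col=1), (row=1, col=2), (row=2, col=3)  <- goal reached here
One shortest path (6 moves): (row=5, col=0) -> (row=5, col=1) -> (row=5, col=2) -> (row=5, col=3) -> (row=4, col=3) -> (row=3, col=3) -> (row=2, col=3)

Answer: Shortest path length: 6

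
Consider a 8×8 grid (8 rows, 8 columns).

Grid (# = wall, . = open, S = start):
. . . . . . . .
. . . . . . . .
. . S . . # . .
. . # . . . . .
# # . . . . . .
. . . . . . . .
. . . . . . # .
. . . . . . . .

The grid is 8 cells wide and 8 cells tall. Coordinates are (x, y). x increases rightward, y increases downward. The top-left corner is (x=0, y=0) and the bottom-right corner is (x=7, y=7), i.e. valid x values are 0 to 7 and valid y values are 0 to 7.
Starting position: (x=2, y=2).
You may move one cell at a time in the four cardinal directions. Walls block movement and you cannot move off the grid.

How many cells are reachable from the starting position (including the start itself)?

Answer: Reachable cells: 59

Derivation:
BFS flood-fill from (x=2, y=2):
  Distance 0: (x=2, y=2)
  Distance 1: (x=2, y=1), (x=1, y=2), (x=3, y=2)
  Distance 2: (x=2, y=0), (x=1, y=1), (x=3, y=1), (x=0, y=2), (x=4, y=2), (x=1, y=3), (x=3, y=3)
  Distance 3: (x=1, y=0), (x=3, y=0), (x=0, y=1), (x=4, y=1), (x=0, y=3), (x=4, y=3), (x=3, y=4)
  Distance 4: (x=0, y=0), (x=4, y=0), (x=5, y=1), (x=5, y=3), (x=2, y=4), (x=4, y=4), (x=3, y=5)
  Distance 5: (x=5, y=0), (x=6, y=1), (x=6, y=3), (x=5, y=4), (x=2, y=5), (x=4, y=5), (x=3, y=6)
  Distance 6: (x=6, y=0), (x=7, y=1), (x=6, y=2), (x=7, y=3), (x=6, y=4), (x=1, y=5), (x=5, y=5), (x=2, y=6), (x=4, y=6), (x=3, y=7)
  Distance 7: (x=7, y=0), (x=7, y=2), (x=7, y=4), (x=0, y=5), (x=6, y=5), (x=1, y=6), (x=5, y=6), (x=2, y=7), (x=4, y=7)
  Distance 8: (x=7, y=5), (x=0, y=6), (x=1, y=7), (x=5, y=7)
  Distance 9: (x=7, y=6), (x=0, y=7), (x=6, y=7)
  Distance 10: (x=7, y=7)
Total reachable: 59 (grid has 59 open cells total)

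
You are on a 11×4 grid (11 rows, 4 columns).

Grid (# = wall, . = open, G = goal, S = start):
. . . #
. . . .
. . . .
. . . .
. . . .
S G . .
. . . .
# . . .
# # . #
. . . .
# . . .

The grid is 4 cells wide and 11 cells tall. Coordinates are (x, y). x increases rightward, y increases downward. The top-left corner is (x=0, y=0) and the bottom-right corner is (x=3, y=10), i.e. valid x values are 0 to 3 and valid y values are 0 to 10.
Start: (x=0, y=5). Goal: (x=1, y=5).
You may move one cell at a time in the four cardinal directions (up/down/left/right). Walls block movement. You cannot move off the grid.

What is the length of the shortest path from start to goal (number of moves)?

BFS from (x=0, y=5) until reaching (x=1, y=5):
  Distance 0: (x=0, y=5)
  Distance 1: (x=0, y=4), (x=1, y=5), (x=0, y=6)  <- goal reached here
One shortest path (1 moves): (x=0, y=5) -> (x=1, y=5)

Answer: Shortest path length: 1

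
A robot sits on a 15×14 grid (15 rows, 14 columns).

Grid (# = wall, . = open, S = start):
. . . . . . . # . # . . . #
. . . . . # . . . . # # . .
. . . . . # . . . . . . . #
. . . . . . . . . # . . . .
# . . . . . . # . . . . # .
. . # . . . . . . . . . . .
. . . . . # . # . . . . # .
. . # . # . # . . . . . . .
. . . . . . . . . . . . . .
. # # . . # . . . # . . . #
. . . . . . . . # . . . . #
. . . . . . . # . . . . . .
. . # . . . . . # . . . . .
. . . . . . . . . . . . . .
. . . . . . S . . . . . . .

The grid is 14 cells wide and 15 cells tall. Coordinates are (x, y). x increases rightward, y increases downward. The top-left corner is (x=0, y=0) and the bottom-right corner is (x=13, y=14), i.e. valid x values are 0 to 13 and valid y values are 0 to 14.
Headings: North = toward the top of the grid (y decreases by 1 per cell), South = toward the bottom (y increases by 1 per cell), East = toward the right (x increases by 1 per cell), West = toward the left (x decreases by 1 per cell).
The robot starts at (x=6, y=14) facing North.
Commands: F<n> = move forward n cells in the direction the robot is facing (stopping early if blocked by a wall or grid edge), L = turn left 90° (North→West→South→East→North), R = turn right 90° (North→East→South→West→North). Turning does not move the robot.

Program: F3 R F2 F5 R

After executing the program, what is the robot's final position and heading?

Answer: Final position: (x=6, y=11), facing South

Derivation:
Start: (x=6, y=14), facing North
  F3: move forward 3, now at (x=6, y=11)
  R: turn right, now facing East
  F2: move forward 0/2 (blocked), now at (x=6, y=11)
  F5: move forward 0/5 (blocked), now at (x=6, y=11)
  R: turn right, now facing South
Final: (x=6, y=11), facing South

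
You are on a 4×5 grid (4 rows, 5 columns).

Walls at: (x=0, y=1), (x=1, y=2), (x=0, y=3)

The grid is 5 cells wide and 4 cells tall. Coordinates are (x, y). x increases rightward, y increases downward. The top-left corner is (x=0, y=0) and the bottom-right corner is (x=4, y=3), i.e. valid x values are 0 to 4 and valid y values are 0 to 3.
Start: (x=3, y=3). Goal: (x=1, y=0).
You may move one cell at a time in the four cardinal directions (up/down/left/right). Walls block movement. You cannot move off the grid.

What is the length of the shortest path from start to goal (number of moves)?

Answer: Shortest path length: 5

Derivation:
BFS from (x=3, y=3) until reaching (x=1, y=0):
  Distance 0: (x=3, y=3)
  Distance 1: (x=3, y=2), (x=2, y=3), (x=4, y=3)
  Distance 2: (x=3, y=1), (x=2, y=2), (x=4, y=2), (x=1, y=3)
  Distance 3: (x=3, y=0), (x=2, y=1), (x=4, y=1)
  Distance 4: (x=2, y=0), (x=4, y=0), (x=1, y=1)
  Distance 5: (x=1, y=0)  <- goal reached here
One shortest path (5 moves): (x=3, y=3) -> (x=2, y=3) -> (x=2, y=2) -> (x=2, y=1) -> (x=1, y=1) -> (x=1, y=0)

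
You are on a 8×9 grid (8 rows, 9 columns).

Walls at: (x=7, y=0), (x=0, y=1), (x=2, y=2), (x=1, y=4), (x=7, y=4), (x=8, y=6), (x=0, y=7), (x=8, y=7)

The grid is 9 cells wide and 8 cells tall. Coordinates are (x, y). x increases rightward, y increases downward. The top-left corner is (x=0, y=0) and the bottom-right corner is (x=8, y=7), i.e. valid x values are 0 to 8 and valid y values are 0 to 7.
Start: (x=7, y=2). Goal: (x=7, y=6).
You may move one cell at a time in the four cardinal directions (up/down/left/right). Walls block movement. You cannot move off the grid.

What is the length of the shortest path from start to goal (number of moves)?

BFS from (x=7, y=2) until reaching (x=7, y=6):
  Distance 0: (x=7, y=2)
  Distance 1: (x=7, y=1), (x=6, y=2), (x=8, y=2), (x=7, y=3)
  Distance 2: (x=6, y=1), (x=8, y=1), (x=5, y=2), (x=6, y=3), (x=8, y=3)
  Distance 3: (x=6, y=0), (x=8, y=0), (x=5, y=1), (x=4, y=2), (x=5, y=3), (x=6, y=4), (x=8, y=4)
  Distance 4: (x=5, y=0), (x=4, y=1), (x=3, y=2), (x=4, y=3), (x=5, y=4), (x=6, y=5), (x=8, y=5)
  Distance 5: (x=4, y=0), (x=3, y=1), (x=3, y=3), (x=4, y=4), (x=5, y=5), (x=7, y=5), (x=6, y=6)
  Distance 6: (x=3, y=0), (x=2, y=1), (x=2, y=3), (x=3, y=4), (x=4, y=5), (x=5, y=6), (x=7, y=6), (x=6, y=7)  <- goal reached here
One shortest path (6 moves): (x=7, y=2) -> (x=8, y=2) -> (x=8, y=3) -> (x=8, y=4) -> (x=8, y=5) -> (x=7, y=5) -> (x=7, y=6)

Answer: Shortest path length: 6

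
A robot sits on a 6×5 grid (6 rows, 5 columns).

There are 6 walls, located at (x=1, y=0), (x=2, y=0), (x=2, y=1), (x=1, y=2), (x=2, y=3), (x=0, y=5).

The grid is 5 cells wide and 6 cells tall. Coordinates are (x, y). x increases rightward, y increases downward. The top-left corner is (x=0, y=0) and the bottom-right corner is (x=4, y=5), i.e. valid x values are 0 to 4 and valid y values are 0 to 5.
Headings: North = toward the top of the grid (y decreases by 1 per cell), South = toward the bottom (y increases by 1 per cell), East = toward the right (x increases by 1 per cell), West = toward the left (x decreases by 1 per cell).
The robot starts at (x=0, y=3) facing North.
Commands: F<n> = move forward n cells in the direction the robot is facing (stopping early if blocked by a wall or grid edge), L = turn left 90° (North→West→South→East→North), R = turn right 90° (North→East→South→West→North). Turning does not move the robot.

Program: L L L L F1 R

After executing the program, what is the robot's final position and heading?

Start: (x=0, y=3), facing North
  L: turn left, now facing West
  L: turn left, now facing South
  L: turn left, now facing East
  L: turn left, now facing North
  F1: move forward 1, now at (x=0, y=2)
  R: turn right, now facing East
Final: (x=0, y=2), facing East

Answer: Final position: (x=0, y=2), facing East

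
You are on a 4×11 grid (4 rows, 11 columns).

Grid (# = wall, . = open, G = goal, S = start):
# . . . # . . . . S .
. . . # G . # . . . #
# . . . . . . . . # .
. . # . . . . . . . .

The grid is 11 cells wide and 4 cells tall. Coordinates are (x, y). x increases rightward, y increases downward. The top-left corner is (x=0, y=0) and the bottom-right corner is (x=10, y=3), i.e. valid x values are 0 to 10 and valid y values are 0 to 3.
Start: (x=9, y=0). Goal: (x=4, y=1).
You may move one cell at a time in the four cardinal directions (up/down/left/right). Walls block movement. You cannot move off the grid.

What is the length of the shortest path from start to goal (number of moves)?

Answer: Shortest path length: 6

Derivation:
BFS from (x=9, y=0) until reaching (x=4, y=1):
  Distance 0: (x=9, y=0)
  Distance 1: (x=8, y=0), (x=10, y=0), (x=9, y=1)
  Distance 2: (x=7, y=0), (x=8, y=1)
  Distance 3: (x=6, y=0), (x=7, y=1), (x=8, y=2)
  Distance 4: (x=5, y=0), (x=7, y=2), (x=8, y=3)
  Distance 5: (x=5, y=1), (x=6, y=2), (x=7, y=3), (x=9, y=3)
  Distance 6: (x=4, y=1), (x=5, y=2), (x=6, y=3), (x=10, y=3)  <- goal reached here
One shortest path (6 moves): (x=9, y=0) -> (x=8, y=0) -> (x=7, y=0) -> (x=6, y=0) -> (x=5, y=0) -> (x=5, y=1) -> (x=4, y=1)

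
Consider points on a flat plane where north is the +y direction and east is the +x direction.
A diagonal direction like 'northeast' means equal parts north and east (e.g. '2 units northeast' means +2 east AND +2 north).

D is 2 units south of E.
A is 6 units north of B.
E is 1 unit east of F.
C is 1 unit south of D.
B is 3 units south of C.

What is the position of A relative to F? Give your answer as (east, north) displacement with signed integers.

Answer: A is at (east=1, north=0) relative to F.

Derivation:
Place F at the origin (east=0, north=0).
  E is 1 unit east of F: delta (east=+1, north=+0); E at (east=1, north=0).
  D is 2 units south of E: delta (east=+0, north=-2); D at (east=1, north=-2).
  C is 1 unit south of D: delta (east=+0, north=-1); C at (east=1, north=-3).
  B is 3 units south of C: delta (east=+0, north=-3); B at (east=1, north=-6).
  A is 6 units north of B: delta (east=+0, north=+6); A at (east=1, north=0).
Therefore A relative to F: (east=1, north=0).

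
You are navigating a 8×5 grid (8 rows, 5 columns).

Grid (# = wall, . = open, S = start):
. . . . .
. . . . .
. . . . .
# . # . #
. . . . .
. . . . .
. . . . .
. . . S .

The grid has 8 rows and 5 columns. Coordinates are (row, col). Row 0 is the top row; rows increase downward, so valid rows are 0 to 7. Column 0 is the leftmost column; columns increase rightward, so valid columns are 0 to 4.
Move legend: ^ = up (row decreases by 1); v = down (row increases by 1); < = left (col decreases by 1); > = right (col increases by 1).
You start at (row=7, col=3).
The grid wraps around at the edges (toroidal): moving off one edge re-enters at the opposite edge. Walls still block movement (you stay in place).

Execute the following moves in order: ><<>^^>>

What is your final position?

Start: (row=7, col=3)
  > (right): (row=7, col=3) -> (row=7, col=4)
  < (left): (row=7, col=4) -> (row=7, col=3)
  < (left): (row=7, col=3) -> (row=7, col=2)
  > (right): (row=7, col=2) -> (row=7, col=3)
  ^ (up): (row=7, col=3) -> (row=6, col=3)
  ^ (up): (row=6, col=3) -> (row=5, col=3)
  > (right): (row=5, col=3) -> (row=5, col=4)
  > (right): (row=5, col=4) -> (row=5, col=0)
Final: (row=5, col=0)

Answer: Final position: (row=5, col=0)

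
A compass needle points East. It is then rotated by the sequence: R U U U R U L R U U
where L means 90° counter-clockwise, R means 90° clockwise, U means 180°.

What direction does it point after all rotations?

Start: East
  R (right (90° clockwise)) -> South
  U (U-turn (180°)) -> North
  U (U-turn (180°)) -> South
  U (U-turn (180°)) -> North
  R (right (90° clockwise)) -> East
  U (U-turn (180°)) -> West
  L (left (90° counter-clockwise)) -> South
  R (right (90° clockwise)) -> West
  U (U-turn (180°)) -> East
  U (U-turn (180°)) -> West
Final: West

Answer: Final heading: West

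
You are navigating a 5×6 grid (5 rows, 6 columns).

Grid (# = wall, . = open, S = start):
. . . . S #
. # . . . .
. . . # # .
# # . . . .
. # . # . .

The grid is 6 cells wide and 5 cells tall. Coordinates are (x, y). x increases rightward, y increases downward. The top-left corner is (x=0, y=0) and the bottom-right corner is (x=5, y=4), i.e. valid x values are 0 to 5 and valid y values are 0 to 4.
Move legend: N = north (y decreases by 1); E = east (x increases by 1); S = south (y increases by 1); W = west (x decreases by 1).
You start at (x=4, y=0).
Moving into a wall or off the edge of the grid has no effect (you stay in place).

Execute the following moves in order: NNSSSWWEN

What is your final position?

Start: (x=4, y=0)
  N (north): blocked, stay at (x=4, y=0)
  N (north): blocked, stay at (x=4, y=0)
  S (south): (x=4, y=0) -> (x=4, y=1)
  S (south): blocked, stay at (x=4, y=1)
  S (south): blocked, stay at (x=4, y=1)
  W (west): (x=4, y=1) -> (x=3, y=1)
  W (west): (x=3, y=1) -> (x=2, y=1)
  E (east): (x=2, y=1) -> (x=3, y=1)
  N (north): (x=3, y=1) -> (x=3, y=0)
Final: (x=3, y=0)

Answer: Final position: (x=3, y=0)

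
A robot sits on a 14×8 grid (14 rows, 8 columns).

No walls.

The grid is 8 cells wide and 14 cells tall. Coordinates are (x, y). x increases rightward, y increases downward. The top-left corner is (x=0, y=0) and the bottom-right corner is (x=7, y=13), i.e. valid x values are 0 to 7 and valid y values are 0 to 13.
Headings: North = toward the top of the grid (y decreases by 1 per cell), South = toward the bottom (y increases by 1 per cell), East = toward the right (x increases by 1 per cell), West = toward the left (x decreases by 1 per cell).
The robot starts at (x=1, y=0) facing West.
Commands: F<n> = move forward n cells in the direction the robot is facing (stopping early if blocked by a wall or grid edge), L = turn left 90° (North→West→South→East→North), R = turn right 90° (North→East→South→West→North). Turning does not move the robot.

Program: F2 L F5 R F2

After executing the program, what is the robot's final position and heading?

Answer: Final position: (x=0, y=5), facing West

Derivation:
Start: (x=1, y=0), facing West
  F2: move forward 1/2 (blocked), now at (x=0, y=0)
  L: turn left, now facing South
  F5: move forward 5, now at (x=0, y=5)
  R: turn right, now facing West
  F2: move forward 0/2 (blocked), now at (x=0, y=5)
Final: (x=0, y=5), facing West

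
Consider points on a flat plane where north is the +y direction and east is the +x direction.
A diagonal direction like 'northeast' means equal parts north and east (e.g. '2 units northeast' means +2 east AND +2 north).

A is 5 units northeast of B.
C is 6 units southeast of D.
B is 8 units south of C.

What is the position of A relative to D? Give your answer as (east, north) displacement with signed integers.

Answer: A is at (east=11, north=-9) relative to D.

Derivation:
Place D at the origin (east=0, north=0).
  C is 6 units southeast of D: delta (east=+6, north=-6); C at (east=6, north=-6).
  B is 8 units south of C: delta (east=+0, north=-8); B at (east=6, north=-14).
  A is 5 units northeast of B: delta (east=+5, north=+5); A at (east=11, north=-9).
Therefore A relative to D: (east=11, north=-9).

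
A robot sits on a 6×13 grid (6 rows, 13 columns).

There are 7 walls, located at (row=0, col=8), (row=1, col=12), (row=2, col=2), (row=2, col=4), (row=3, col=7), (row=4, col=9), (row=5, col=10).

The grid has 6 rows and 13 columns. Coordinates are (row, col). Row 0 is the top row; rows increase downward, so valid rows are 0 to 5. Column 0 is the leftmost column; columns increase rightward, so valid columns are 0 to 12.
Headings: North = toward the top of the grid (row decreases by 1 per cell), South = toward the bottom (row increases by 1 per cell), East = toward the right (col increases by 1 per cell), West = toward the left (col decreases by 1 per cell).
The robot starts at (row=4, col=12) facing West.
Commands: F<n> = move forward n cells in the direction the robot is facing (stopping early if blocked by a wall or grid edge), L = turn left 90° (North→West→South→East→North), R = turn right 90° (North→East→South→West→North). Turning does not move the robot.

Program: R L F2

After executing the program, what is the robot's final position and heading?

Answer: Final position: (row=4, col=10), facing West

Derivation:
Start: (row=4, col=12), facing West
  R: turn right, now facing North
  L: turn left, now facing West
  F2: move forward 2, now at (row=4, col=10)
Final: (row=4, col=10), facing West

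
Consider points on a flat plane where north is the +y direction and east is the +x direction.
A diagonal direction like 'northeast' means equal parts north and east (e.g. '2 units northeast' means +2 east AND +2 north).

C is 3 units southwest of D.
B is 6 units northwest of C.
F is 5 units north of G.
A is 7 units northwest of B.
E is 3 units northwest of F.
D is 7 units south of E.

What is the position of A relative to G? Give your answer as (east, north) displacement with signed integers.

Answer: A is at (east=-19, north=11) relative to G.

Derivation:
Place G at the origin (east=0, north=0).
  F is 5 units north of G: delta (east=+0, north=+5); F at (east=0, north=5).
  E is 3 units northwest of F: delta (east=-3, north=+3); E at (east=-3, north=8).
  D is 7 units south of E: delta (east=+0, north=-7); D at (east=-3, north=1).
  C is 3 units southwest of D: delta (east=-3, north=-3); C at (east=-6, north=-2).
  B is 6 units northwest of C: delta (east=-6, north=+6); B at (east=-12, north=4).
  A is 7 units northwest of B: delta (east=-7, north=+7); A at (east=-19, north=11).
Therefore A relative to G: (east=-19, north=11).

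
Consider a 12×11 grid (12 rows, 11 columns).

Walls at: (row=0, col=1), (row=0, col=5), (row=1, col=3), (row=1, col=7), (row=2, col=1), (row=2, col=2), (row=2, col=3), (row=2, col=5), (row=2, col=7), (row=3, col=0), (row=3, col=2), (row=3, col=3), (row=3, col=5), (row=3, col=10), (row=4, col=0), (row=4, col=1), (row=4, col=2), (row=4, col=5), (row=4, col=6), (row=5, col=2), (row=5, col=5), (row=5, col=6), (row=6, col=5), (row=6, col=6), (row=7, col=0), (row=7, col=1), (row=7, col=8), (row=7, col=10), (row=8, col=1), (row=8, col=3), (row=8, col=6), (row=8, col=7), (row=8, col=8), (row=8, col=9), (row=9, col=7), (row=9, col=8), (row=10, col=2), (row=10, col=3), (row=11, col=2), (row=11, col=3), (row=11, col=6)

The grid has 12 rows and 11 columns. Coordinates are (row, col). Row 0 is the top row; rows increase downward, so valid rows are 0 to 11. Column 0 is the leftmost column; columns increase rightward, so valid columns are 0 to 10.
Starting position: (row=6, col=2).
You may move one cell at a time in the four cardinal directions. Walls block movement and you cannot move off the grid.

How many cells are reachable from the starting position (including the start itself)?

Answer: Reachable cells: 90

Derivation:
BFS flood-fill from (row=6, col=2):
  Distance 0: (row=6, col=2)
  Distance 1: (row=6, col=1), (row=6, col=3), (row=7, col=2)
  Distance 2: (row=5, col=1), (row=5, col=3), (row=6, col=0), (row=6, col=4), (row=7, col=3), (row=8, col=2)
  Distance 3: (row=4, col=3), (row=5, col=0), (row=5, col=4), (row=7, col=4), (row=9, col=2)
  Distance 4: (row=4, col=4), (row=7, col=5), (row=8, col=4), (row=9, col=1), (row=9, col=3)
  Distance 5: (row=3, col=4), (row=7, col=6), (row=8, col=5), (row=9, col=0), (row=9, col=4), (row=10, col=1)
  Distance 6: (row=2, col=4), (row=7, col=7), (row=8, col=0), (row=9, col=5), (row=10, col=0), (row=10, col=4), (row=11, col=1)
  Distance 7: (row=1, col=4), (row=6, col=7), (row=9, col=6), (row=10, col=5), (row=11, col=0), (row=11, col=4)
  Distance 8: (row=0, col=4), (row=1, col=5), (row=5, col=7), (row=6, col=8), (row=10, col=6), (row=11, col=5)
  Distance 9: (row=0, col=3), (row=1, col=6), (row=4, col=7), (row=5, col=8), (row=6, col=9), (row=10, col=7)
  Distance 10: (row=0, col=2), (row=0, col=6), (row=2, col=6), (row=3, col=7), (row=4, col=8), (row=5, col=9), (row=6, col=10), (row=7, col=9), (row=10, col=8), (row=11, col=7)
  Distance 11: (row=0, col=7), (row=1, col=2), (row=3, col=6), (row=3, col=8), (row=4, col=9), (row=5, col=10), (row=10, col=9), (row=11, col=8)
  Distance 12: (row=0, col=8), (row=1, col=1), (row=2, col=8), (row=3, col=9), (row=4, col=10), (row=9, col=9), (row=10, col=10), (row=11, col=9)
  Distance 13: (row=0, col=9), (row=1, col=0), (row=1, col=8), (row=2, col=9), (row=9, col=10), (row=11, col=10)
  Distance 14: (row=0, col=0), (row=0, col=10), (row=1, col=9), (row=2, col=0), (row=2, col=10), (row=8, col=10)
  Distance 15: (row=1, col=10)
Total reachable: 90 (grid has 91 open cells total)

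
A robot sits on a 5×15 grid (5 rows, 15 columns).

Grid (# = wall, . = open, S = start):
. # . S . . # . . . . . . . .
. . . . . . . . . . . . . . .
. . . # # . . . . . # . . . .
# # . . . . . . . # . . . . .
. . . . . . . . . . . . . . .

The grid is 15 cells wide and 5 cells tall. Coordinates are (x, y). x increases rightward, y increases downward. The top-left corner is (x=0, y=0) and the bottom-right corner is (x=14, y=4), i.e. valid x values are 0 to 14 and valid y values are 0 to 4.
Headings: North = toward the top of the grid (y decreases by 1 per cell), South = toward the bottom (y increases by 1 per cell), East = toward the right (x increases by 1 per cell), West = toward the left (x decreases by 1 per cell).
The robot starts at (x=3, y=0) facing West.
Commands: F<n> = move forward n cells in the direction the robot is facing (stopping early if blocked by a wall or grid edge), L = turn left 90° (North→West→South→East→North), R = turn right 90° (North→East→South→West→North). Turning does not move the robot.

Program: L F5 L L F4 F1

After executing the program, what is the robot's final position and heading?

Answer: Final position: (x=3, y=0), facing North

Derivation:
Start: (x=3, y=0), facing West
  L: turn left, now facing South
  F5: move forward 1/5 (blocked), now at (x=3, y=1)
  L: turn left, now facing East
  L: turn left, now facing North
  F4: move forward 1/4 (blocked), now at (x=3, y=0)
  F1: move forward 0/1 (blocked), now at (x=3, y=0)
Final: (x=3, y=0), facing North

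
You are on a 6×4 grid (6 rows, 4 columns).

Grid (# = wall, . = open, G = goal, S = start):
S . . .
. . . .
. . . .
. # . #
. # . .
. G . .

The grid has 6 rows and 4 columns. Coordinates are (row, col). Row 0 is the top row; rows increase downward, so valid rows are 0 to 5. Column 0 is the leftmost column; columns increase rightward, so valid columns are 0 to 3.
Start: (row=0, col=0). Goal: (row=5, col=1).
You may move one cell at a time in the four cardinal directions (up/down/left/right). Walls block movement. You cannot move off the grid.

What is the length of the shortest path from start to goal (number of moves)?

BFS from (row=0, col=0) until reaching (row=5, col=1):
  Distance 0: (row=0, col=0)
  Distance 1: (row=0, col=1), (row=1, col=0)
  Distance 2: (row=0, col=2), (row=1, col=1), (row=2, col=0)
  Distance 3: (row=0, col=3), (row=1, col=2), (row=2, col=1), (row=3, col=0)
  Distance 4: (row=1, col=3), (row=2, col=2), (row=4, col=0)
  Distance 5: (row=2, col=3), (row=3, col=2), (row=5, col=0)
  Distance 6: (row=4, col=2), (row=5, col=1)  <- goal reached here
One shortest path (6 moves): (row=0, col=0) -> (row=1, col=0) -> (row=2, col=0) -> (row=3, col=0) -> (row=4, col=0) -> (row=5, col=0) -> (row=5, col=1)

Answer: Shortest path length: 6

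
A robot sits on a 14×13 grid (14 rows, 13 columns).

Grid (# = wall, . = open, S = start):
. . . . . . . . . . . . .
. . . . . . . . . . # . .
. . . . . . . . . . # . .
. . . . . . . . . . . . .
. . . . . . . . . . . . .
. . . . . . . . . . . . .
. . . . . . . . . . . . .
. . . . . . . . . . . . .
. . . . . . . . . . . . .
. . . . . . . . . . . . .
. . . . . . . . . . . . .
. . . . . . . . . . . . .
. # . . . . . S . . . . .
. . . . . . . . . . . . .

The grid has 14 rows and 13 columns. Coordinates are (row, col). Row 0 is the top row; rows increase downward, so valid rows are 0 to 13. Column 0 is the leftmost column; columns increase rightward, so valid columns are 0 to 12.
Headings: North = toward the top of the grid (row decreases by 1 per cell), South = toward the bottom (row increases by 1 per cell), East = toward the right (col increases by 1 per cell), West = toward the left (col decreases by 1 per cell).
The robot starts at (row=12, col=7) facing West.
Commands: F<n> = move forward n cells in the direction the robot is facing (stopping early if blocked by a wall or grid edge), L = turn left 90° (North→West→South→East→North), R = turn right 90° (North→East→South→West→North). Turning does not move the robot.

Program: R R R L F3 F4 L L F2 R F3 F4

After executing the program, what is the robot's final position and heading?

Answer: Final position: (row=5, col=10), facing North

Derivation:
Start: (row=12, col=7), facing West
  R: turn right, now facing North
  R: turn right, now facing East
  R: turn right, now facing South
  L: turn left, now facing East
  F3: move forward 3, now at (row=12, col=10)
  F4: move forward 2/4 (blocked), now at (row=12, col=12)
  L: turn left, now facing North
  L: turn left, now facing West
  F2: move forward 2, now at (row=12, col=10)
  R: turn right, now facing North
  F3: move forward 3, now at (row=9, col=10)
  F4: move forward 4, now at (row=5, col=10)
Final: (row=5, col=10), facing North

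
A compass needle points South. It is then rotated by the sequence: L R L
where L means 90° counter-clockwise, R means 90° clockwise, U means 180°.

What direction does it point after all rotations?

Answer: Final heading: East

Derivation:
Start: South
  L (left (90° counter-clockwise)) -> East
  R (right (90° clockwise)) -> South
  L (left (90° counter-clockwise)) -> East
Final: East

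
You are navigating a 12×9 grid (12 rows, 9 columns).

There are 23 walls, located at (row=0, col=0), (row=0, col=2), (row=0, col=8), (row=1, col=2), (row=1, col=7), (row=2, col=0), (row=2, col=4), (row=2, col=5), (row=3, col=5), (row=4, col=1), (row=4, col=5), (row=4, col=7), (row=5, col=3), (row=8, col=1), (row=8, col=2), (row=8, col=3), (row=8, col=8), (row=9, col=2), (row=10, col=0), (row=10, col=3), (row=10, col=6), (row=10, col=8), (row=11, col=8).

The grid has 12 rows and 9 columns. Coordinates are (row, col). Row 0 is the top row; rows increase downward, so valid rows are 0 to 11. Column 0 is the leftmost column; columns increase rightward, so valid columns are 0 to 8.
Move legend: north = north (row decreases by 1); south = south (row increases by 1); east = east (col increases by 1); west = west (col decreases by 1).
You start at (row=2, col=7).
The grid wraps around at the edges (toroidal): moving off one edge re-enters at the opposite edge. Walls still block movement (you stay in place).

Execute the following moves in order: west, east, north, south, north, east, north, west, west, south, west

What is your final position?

Answer: Final position: (row=2, col=7)

Derivation:
Start: (row=2, col=7)
  west (west): (row=2, col=7) -> (row=2, col=6)
  east (east): (row=2, col=6) -> (row=2, col=7)
  north (north): blocked, stay at (row=2, col=7)
  south (south): (row=2, col=7) -> (row=3, col=7)
  north (north): (row=3, col=7) -> (row=2, col=7)
  east (east): (row=2, col=7) -> (row=2, col=8)
  north (north): (row=2, col=8) -> (row=1, col=8)
  west (west): blocked, stay at (row=1, col=8)
  west (west): blocked, stay at (row=1, col=8)
  south (south): (row=1, col=8) -> (row=2, col=8)
  west (west): (row=2, col=8) -> (row=2, col=7)
Final: (row=2, col=7)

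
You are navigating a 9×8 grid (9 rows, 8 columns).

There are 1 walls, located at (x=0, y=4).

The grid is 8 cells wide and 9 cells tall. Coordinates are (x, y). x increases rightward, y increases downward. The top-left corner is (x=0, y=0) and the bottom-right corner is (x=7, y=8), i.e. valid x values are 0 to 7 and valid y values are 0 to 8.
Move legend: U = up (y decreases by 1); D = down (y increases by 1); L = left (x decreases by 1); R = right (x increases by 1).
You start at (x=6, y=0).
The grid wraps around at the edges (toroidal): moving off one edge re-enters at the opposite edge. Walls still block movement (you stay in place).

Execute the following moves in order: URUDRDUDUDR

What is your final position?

Answer: Final position: (x=1, y=0)

Derivation:
Start: (x=6, y=0)
  U (up): (x=6, y=0) -> (x=6, y=8)
  R (right): (x=6, y=8) -> (x=7, y=8)
  U (up): (x=7, y=8) -> (x=7, y=7)
  D (down): (x=7, y=7) -> (x=7, y=8)
  R (right): (x=7, y=8) -> (x=0, y=8)
  D (down): (x=0, y=8) -> (x=0, y=0)
  U (up): (x=0, y=0) -> (x=0, y=8)
  D (down): (x=0, y=8) -> (x=0, y=0)
  U (up): (x=0, y=0) -> (x=0, y=8)
  D (down): (x=0, y=8) -> (x=0, y=0)
  R (right): (x=0, y=0) -> (x=1, y=0)
Final: (x=1, y=0)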